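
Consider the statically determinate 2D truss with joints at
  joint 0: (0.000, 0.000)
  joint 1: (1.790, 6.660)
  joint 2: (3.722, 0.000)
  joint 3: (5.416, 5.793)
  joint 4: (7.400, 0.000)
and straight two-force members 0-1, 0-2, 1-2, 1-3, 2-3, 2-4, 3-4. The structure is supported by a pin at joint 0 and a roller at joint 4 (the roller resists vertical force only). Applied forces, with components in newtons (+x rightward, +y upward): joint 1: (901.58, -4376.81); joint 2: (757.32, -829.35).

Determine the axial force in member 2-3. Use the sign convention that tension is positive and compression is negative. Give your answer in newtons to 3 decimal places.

2044.935

N=5 nodes, M=7 members, R=3 reactions → 2N=10, M+R=10
member 0 (0-1): L=6.8964, (cx,cy)=(0.2596,0.9657)
member 1 (0-2): L=3.7220, (cx,cy)=(1.0000,0.0000)
member 2 (1-2): L=6.9346, (cx,cy)=(0.2786,-0.9604)
member 3 (1-3): L=3.7282, (cx,cy)=(0.9726,-0.2326)
member 4 (2-3): L=6.0356, (cx,cy)=(0.2807,0.9598)
member 5 (2-4): L=3.6780, (cx,cy)=(1.0000,0.0000)
member 6 (3-4): L=6.1233, (cx,cy)=(0.3240,-0.9461)
solve A·x = −loads:
  F[0-1] = -3022.4696 N (compression)
  F[0-2] = +2443.4045 N (tension)
  F[1-2] = -1180.1138 N (compression)
  F[1-3] = -1395.5602 N (compression)
  F[2-3] = +2044.9347 N (tension)
  F[2-4] = +783.3521 N (tension)
  F[3-4] = -2417.7011 N (compression)
  Rx@0 = -1658.9000 N
  Ry@0 = +2918.8825 N
  Ry@4 = +2287.2775 N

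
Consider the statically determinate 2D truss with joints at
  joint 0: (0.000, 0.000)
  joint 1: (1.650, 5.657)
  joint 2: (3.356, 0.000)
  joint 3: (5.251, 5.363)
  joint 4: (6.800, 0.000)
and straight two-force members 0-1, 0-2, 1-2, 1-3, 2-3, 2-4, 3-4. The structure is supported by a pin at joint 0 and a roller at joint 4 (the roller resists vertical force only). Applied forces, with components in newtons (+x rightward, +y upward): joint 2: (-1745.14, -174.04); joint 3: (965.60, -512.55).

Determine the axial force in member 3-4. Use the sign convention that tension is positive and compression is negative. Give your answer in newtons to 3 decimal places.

N=5 nodes, M=7 members, R=3 reactions → 2N=10, M+R=10
member 0 (0-1): L=5.8927, (cx,cy)=(0.2800,0.9600)
member 1 (0-2): L=3.3560, (cx,cy)=(1.0000,0.0000)
member 2 (1-2): L=5.9086, (cx,cy)=(0.2887,-0.9574)
member 3 (1-3): L=3.6130, (cx,cy)=(0.9967,-0.0814)
member 4 (2-3): L=5.6880, (cx,cy)=(0.3332,0.9429)
member 5 (2-4): L=3.4440, (cx,cy)=(1.0000,0.0000)
member 6 (3-4): L=5.5822, (cx,cy)=(0.2775,-0.9607)
solve A·x = −loads:
  F[0-1] = +579.8386 N (tension)
  F[0-2] = -941.8986 N (compression)
  F[1-2] = -610.2769 N (compression)
  F[1-3] = +339.6900 N (tension)
  F[2-3] = +804.2737 N (tension)
  F[2-4] = +359.0844 N (tension)
  F[3-4] = -1294.0527 N (compression)
  Rx@0 = +779.5400 N
  Ry@0 = -556.6440 N
  Ry@4 = +1243.2340 N

-1294.053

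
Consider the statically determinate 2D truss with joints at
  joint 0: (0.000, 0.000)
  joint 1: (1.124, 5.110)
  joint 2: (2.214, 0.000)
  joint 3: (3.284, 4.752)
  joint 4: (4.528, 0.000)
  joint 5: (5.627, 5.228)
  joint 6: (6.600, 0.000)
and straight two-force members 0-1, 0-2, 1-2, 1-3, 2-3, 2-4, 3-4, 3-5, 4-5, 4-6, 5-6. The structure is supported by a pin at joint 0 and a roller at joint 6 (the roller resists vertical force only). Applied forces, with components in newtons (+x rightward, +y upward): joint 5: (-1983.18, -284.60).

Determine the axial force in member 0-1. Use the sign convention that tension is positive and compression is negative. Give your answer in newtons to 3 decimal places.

N=7 nodes, M=11 members, R=3 reactions → 2N=14, M+R=14
member 0 (0-1): L=5.2322, (cx,cy)=(0.2148,0.9767)
member 1 (0-2): L=2.2140, (cx,cy)=(1.0000,0.0000)
member 2 (1-2): L=5.2250, (cx,cy)=(0.2086,-0.9780)
member 3 (1-3): L=2.1895, (cx,cy)=(0.9865,-0.1635)
member 4 (2-3): L=4.8710, (cx,cy)=(0.2197,0.9756)
member 5 (2-4): L=2.3140, (cx,cy)=(1.0000,0.0000)
member 6 (3-4): L=4.9121, (cx,cy)=(0.2533,-0.9674)
member 7 (3-5): L=2.3909, (cx,cy)=(0.9800,0.1991)
member 8 (4-5): L=5.3423, (cx,cy)=(0.2057,0.9786)
member 9 (4-6): L=2.0720, (cx,cy)=(1.0000,0.0000)
member 10 (5-6): L=5.3178, (cx,cy)=(0.1830,-0.9831)
solve A·x = −loads:
  F[0-1] = -1651.4327 N (compression)
  F[0-2] = -1628.4104 N (compression)
  F[1-2] = +1771.9274 N (tension)
  F[1-3] = -734.3010 N (compression)
  F[2-3] = -1776.3292 N (compression)
  F[2-4] = -868.5579 N (compression)
  F[3-4] = +1360.7795 N (tension)
  F[3-5] = -1489.0496 N (compression)
  F[4-5] = -1345.1909 N (compression)
  F[4-6] = -247.2097 N (compression)
  F[5-6] = +1351.0846 N (tension)
  Rx@0 = +1983.1800 N
  Ry@0 = +1612.8759 N
  Ry@6 = -1328.2759 N

-1651.433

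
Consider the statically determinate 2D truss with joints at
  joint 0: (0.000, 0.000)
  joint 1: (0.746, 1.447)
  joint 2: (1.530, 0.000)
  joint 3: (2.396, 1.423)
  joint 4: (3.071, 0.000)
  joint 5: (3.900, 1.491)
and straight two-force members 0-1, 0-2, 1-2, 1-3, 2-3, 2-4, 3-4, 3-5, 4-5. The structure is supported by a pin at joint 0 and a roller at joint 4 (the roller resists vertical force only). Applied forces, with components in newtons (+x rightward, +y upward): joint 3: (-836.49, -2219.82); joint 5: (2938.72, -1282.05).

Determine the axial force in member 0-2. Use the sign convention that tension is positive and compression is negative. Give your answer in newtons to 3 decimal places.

1639.604

N=6 nodes, M=9 members, R=3 reactions → 2N=12, M+R=12
member 0 (0-1): L=1.6280, (cx,cy)=(0.4582,0.8888)
member 1 (0-2): L=1.5300, (cx,cy)=(1.0000,0.0000)
member 2 (1-2): L=1.6457, (cx,cy)=(0.4764,-0.8792)
member 3 (1-3): L=1.6502, (cx,cy)=(0.9999,-0.0145)
member 4 (2-3): L=1.6658, (cx,cy)=(0.5199,0.8542)
member 5 (2-4): L=1.5410, (cx,cy)=(1.0000,0.0000)
member 6 (3-4): L=1.5750, (cx,cy)=(0.4286,-0.9035)
member 7 (3-5): L=1.5055, (cx,cy)=(0.9990,0.0452)
member 8 (4-5): L=1.7060, (cx,cy)=(0.4859,0.8740)
solve A·x = −loads:
  F[0-1] = +1009.5797 N (tension)
  F[0-2] = +1639.6042 N (tension)
  F[1-2] = -1036.4143 N (compression)
  F[1-3] = +956.4551 N (tension)
  F[2-3] = +1066.7384 N (tension)
  F[2-4] = +591.3100 N (tension)
  F[3-4] = -3262.6400 N (compression)
  F[3-5] = +3749.5308 N (tension)
  F[4-5] = -1660.6614 N (compression)
  Rx@0 = -2102.2300 N
  Ry@0 = -897.3452 N
  Ry@4 = +4399.2152 N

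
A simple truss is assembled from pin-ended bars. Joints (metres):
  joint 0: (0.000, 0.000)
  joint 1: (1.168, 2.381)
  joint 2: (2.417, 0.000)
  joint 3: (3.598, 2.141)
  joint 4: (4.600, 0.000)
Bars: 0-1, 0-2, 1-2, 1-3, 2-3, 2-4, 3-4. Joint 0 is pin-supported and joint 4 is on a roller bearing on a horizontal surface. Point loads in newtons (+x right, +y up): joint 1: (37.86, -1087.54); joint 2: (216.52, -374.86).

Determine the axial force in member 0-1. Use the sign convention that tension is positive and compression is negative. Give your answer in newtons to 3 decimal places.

-1080.089

N=5 nodes, M=7 members, R=3 reactions → 2N=10, M+R=10
member 0 (0-1): L=2.6521, (cx,cy)=(0.4404,0.8978)
member 1 (0-2): L=2.4170, (cx,cy)=(1.0000,0.0000)
member 2 (1-2): L=2.6887, (cx,cy)=(0.4645,-0.8856)
member 3 (1-3): L=2.4418, (cx,cy)=(0.9952,-0.0983)
member 4 (2-3): L=2.4451, (cx,cy)=(0.4830,0.8756)
member 5 (2-4): L=2.1830, (cx,cy)=(1.0000,0.0000)
member 6 (3-4): L=2.3639, (cx,cy)=(0.4239,-0.9057)
solve A·x = −loads:
  F[0-1] = -1080.0887 N (compression)
  F[0-2] = +730.0657 N (tension)
  F[1-2] = -79.9371 N (compression)
  F[1-3] = -478.7300 N (compression)
  F[2-3] = +508.9525 N (tension)
  F[2-4] = +230.5872 N (tension)
  F[3-4] = -543.9903 N (compression)
  Rx@0 = -254.3800 N
  Ry@0 = +969.6983 N
  Ry@4 = +492.7017 N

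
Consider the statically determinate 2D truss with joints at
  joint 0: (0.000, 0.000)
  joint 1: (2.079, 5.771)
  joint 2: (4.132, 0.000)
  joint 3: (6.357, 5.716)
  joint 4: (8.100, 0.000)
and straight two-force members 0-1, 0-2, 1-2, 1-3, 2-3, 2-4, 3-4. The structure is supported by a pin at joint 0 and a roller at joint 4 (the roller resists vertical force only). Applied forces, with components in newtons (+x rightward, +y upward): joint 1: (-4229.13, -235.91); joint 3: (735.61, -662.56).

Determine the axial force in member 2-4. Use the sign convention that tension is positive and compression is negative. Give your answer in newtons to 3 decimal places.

-583.485

N=5 nodes, M=7 members, R=3 reactions → 2N=10, M+R=10
member 0 (0-1): L=6.1341, (cx,cy)=(0.3389,0.9408)
member 1 (0-2): L=4.1320, (cx,cy)=(1.0000,0.0000)
member 2 (1-2): L=6.1253, (cx,cy)=(0.3352,-0.9422)
member 3 (1-3): L=4.2784, (cx,cy)=(0.9999,-0.0129)
member 4 (2-3): L=6.1338, (cx,cy)=(0.3627,0.9319)
member 5 (2-4): L=3.9680, (cx,cy)=(1.0000,0.0000)
member 6 (3-4): L=5.9758, (cx,cy)=(0.2917,-0.9565)
solve A·x = −loads:
  F[0-1] = -2988.8556 N (compression)
  F[0-2] = -2480.5153 N (compression)
  F[1-2] = +2702.6670 N (tension)
  F[1-3] = +2310.4701 N (tension)
  F[2-3] = -2732.4527 N (compression)
  F[2-4] = -583.4851 N (compression)
  F[3-4] = +2000.4679 N (tension)
  Rx@0 = +3493.5200 N
  Ry@0 = +2811.9529 N
  Ry@4 = -1913.4829 N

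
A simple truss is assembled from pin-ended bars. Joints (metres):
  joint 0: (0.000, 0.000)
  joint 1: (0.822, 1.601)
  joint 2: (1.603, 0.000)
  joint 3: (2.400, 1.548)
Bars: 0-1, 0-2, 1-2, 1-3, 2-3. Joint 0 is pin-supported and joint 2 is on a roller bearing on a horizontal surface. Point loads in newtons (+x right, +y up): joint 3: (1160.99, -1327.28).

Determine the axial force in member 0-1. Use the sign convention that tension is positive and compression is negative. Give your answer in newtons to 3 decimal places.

2002.107

N=4 nodes, M=5 members, R=3 reactions → 2N=8, M+R=8
member 0 (0-1): L=1.7997, (cx,cy)=(0.4567,0.8896)
member 1 (0-2): L=1.6030, (cx,cy)=(1.0000,0.0000)
member 2 (1-2): L=1.7813, (cx,cy)=(0.4384,-0.8988)
member 3 (1-3): L=1.5789, (cx,cy)=(0.9994,-0.0336)
member 4 (2-3): L=1.7411, (cx,cy)=(0.4578,0.8891)
solve A·x = −loads:
  F[0-1] = +2002.1073 N (tension)
  F[0-2] = +246.5370 N (tension)
  F[1-2] = -2049.4418 N (compression)
  F[1-3] = +1814.0217 N (tension)
  F[2-3] = -1424.3780 N (compression)
  Rx@0 = -1160.9900 N
  Ry@0 = -1781.0697 N
  Ry@2 = +3108.3497 N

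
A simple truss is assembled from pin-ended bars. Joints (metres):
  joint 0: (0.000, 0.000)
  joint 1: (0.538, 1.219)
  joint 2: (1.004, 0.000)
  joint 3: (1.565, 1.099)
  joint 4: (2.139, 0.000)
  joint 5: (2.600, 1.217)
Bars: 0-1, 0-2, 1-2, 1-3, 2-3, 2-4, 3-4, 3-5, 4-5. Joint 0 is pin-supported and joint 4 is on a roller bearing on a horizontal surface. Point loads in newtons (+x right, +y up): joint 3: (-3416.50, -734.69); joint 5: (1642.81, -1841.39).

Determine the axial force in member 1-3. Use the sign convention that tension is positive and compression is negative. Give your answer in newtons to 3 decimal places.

N=6 nodes, M=9 members, R=3 reactions → 2N=12, M+R=12
member 0 (0-1): L=1.3324, (cx,cy)=(0.4038,0.9149)
member 1 (0-2): L=1.0040, (cx,cy)=(1.0000,0.0000)
member 2 (1-2): L=1.3050, (cx,cy)=(0.3571,-0.9341)
member 3 (1-3): L=1.0340, (cx,cy)=(0.9932,-0.1161)
member 4 (2-3): L=1.2339, (cx,cy)=(0.4547,0.8907)
member 5 (2-4): L=1.1350, (cx,cy)=(1.0000,0.0000)
member 6 (3-4): L=1.2399, (cx,cy)=(0.4630,-0.8864)
member 7 (3-5): L=1.0417, (cx,cy)=(0.9936,0.1133)
member 8 (4-5): L=1.3014, (cx,cy)=(0.3542,0.9352)
solve A·x = −loads:
  F[0-1] = -678.7642 N (compression)
  F[0-2] = -1499.6257 N (compression)
  F[1-2] = +731.7720 N (tension)
  F[1-3] = -539.0066 N (compression)
  F[2-3] = -767.4346 N (compression)
  F[2-4] = -889.4084 N (compression)
  F[3-4] = +186.3168 N (tension)
  F[3-5] = +2461.8079 N (tension)
  F[4-5] = -2267.2734 N (compression)
  Rx@0 = +1773.6900 N
  Ry@0 = +620.9748 N
  Ry@4 = +1955.1052 N

-539.007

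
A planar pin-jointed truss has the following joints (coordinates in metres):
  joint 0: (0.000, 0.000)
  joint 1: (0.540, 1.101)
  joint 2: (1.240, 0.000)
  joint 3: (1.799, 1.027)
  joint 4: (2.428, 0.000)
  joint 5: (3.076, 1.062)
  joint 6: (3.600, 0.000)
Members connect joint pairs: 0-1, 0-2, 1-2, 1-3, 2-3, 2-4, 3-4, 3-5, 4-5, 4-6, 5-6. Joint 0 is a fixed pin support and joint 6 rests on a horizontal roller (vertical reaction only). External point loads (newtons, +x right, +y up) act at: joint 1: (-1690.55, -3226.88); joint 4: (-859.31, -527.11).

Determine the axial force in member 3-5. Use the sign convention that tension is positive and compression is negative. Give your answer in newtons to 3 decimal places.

-362.106

N=7 nodes, M=11 members, R=3 reactions → 2N=14, M+R=14
member 0 (0-1): L=1.2263, (cx,cy)=(0.4404,0.8978)
member 1 (0-2): L=1.2400, (cx,cy)=(1.0000,0.0000)
member 2 (1-2): L=1.3047, (cx,cy)=(0.5365,-0.8439)
member 3 (1-3): L=1.2612, (cx,cy)=(0.9983,-0.0587)
member 4 (2-3): L=1.1693, (cx,cy)=(0.4781,0.8783)
member 5 (2-4): L=1.1880, (cx,cy)=(1.0000,0.0000)
member 6 (3-4): L=1.2043, (cx,cy)=(0.5223,-0.8528)
member 7 (3-5): L=1.2775, (cx,cy)=(0.9996,0.0274)
member 8 (4-5): L=1.2441, (cx,cy)=(0.5209,0.8536)
member 9 (4-6): L=1.1720, (cx,cy)=(1.0000,0.0000)
member 10 (5-6): L=1.1842, (cx,cy)=(0.4425,-0.8968)
solve A·x = −loads:
  F[0-1] = -3821.9861 N (compression)
  F[0-2] = -866.8462 N (compression)
  F[1-2] = +251.3153 N (tension)
  F[1-3] = -127.5212 N (compression)
  F[2-3] = -241.4615 N (compression)
  F[2-4] = -616.5722 N (compression)
  F[3-4] = +228.2886 N (tension)
  F[3-5] = -362.1064 N (compression)
  F[4-5] = +389.4300 N (tension)
  F[4-6] = +159.1302 N (tension)
  F[5-6] = -359.6336 N (compression)
  Rx@0 = +2549.8600 N
  Ry@0 = +3431.4781 N
  Ry@6 = +322.5119 N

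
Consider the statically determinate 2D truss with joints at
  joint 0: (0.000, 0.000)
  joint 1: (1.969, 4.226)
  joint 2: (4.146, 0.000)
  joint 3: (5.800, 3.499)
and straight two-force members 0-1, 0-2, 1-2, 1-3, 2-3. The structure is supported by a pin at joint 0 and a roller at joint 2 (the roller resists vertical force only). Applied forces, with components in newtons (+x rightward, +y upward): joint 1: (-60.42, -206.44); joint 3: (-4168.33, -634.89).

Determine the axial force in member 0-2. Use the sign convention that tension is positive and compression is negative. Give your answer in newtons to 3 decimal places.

N=4 nodes, M=5 members, R=3 reactions → 2N=8, M+R=8
member 0 (0-1): L=4.6622, (cx,cy)=(0.4223,0.9064)
member 1 (0-2): L=4.1460, (cx,cy)=(1.0000,0.0000)
member 2 (1-2): L=4.7538, (cx,cy)=(0.4580,-0.8890)
member 3 (1-3): L=3.8994, (cx,cy)=(0.9825,-0.1864)
member 4 (2-3): L=3.8702, (cx,cy)=(0.4274,0.9041)
solve A·x = −loads:
  F[0-1] = -3789.0488 N (compression)
  F[0-2] = -2628.5077 N (compression)
  F[1-2] = +4389.0232 N (tension)
  F[1-3] = -3613.1339 N (compression)
  F[2-3] = -1447.3549 N (compression)
  Rx@0 = +4228.7500 N
  Ry@0 = +3434.5474 N
  Ry@2 = -2593.2174 N

-2628.508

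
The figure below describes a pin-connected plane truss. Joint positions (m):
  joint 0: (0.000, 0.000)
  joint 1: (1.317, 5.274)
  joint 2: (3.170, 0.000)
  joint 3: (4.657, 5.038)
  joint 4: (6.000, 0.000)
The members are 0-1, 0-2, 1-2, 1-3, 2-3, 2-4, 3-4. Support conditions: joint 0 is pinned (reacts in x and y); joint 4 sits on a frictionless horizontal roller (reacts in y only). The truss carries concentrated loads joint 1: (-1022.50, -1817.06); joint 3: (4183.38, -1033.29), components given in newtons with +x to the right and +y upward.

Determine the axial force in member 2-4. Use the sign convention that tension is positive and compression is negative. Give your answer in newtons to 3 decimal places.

N=5 nodes, M=7 members, R=3 reactions → 2N=10, M+R=10
member 0 (0-1): L=5.4360, (cx,cy)=(0.2423,0.9702)
member 1 (0-2): L=3.1700, (cx,cy)=(1.0000,0.0000)
member 2 (1-2): L=5.5901, (cx,cy)=(0.3315,-0.9435)
member 3 (1-3): L=3.3483, (cx,cy)=(0.9975,-0.0705)
member 4 (2-3): L=5.2529, (cx,cy)=(0.2831,0.9591)
member 5 (2-4): L=2.8300, (cx,cy)=(1.0000,0.0000)
member 6 (3-4): L=5.2139, (cx,cy)=(0.2576,-0.9663)
solve A·x = −loads:
  F[0-1] = +993.9804 N (tension)
  F[0-2] = +2920.0625 N (tension)
  F[1-2] = -3120.1826 N (compression)
  F[1-3] = +2303.3293 N (tension)
  F[2-3] = +3069.3224 N (tension)
  F[2-4] = +1016.9046 N (tension)
  F[3-4] = -3947.9313 N (compression)
  Rx@0 = -3160.8800 N
  Ry@0 = -964.3672 N
  Ry@4 = +3814.7172 N

1016.905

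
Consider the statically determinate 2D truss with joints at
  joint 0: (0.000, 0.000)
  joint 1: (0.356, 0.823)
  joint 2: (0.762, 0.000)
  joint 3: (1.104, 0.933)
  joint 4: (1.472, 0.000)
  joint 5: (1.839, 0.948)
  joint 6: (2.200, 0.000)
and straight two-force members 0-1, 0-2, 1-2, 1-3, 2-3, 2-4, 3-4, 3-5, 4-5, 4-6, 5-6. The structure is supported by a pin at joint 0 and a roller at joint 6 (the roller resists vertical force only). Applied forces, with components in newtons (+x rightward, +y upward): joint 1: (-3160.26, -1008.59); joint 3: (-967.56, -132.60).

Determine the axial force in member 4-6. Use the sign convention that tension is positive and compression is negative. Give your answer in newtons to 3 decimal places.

N=7 nodes, M=11 members, R=3 reactions → 2N=14, M+R=14
member 0 (0-1): L=0.8967, (cx,cy)=(0.3970,0.9178)
member 1 (0-2): L=0.7620, (cx,cy)=(1.0000,0.0000)
member 2 (1-2): L=0.9177, (cx,cy)=(0.4424,-0.8968)
member 3 (1-3): L=0.7560, (cx,cy)=(0.9894,0.1455)
member 4 (2-3): L=0.9937, (cx,cy)=(0.3442,0.9389)
member 5 (2-4): L=0.7100, (cx,cy)=(1.0000,0.0000)
member 6 (3-4): L=1.0030, (cx,cy)=(0.3669,-0.9303)
member 7 (3-5): L=0.7352, (cx,cy)=(0.9998,0.0204)
member 8 (4-5): L=1.0166, (cx,cy)=(0.3610,0.9326)
member 9 (4-6): L=0.7280, (cx,cy)=(1.0000,0.0000)
member 10 (5-6): L=1.0144, (cx,cy)=(0.3559,-0.9345)
solve A·x = −loads:
  F[0-1] = -2728.2228 N (compression)
  F[0-2] = -3044.6809 N (compression)
  F[1-2] = +1872.2522 N (tension)
  F[1-3] = +1262.2443 N (tension)
  F[2-3] = -1788.3074 N (compression)
  F[2-4] = -1600.8985 N (compression)
  F[3-4] = +1488.1281 N (tension)
  F[3-5] = +1055.0989 N (tension)
  F[4-5] = -1484.4521 N (compression)
  F[4-6] = -518.9598 N (compression)
  F[5-6] = +1458.2753 N (tension)
  Rx@0 = +4127.8200 N
  Ry@0 = +2503.9986 N
  Ry@6 = -1362.8086 N

-518.960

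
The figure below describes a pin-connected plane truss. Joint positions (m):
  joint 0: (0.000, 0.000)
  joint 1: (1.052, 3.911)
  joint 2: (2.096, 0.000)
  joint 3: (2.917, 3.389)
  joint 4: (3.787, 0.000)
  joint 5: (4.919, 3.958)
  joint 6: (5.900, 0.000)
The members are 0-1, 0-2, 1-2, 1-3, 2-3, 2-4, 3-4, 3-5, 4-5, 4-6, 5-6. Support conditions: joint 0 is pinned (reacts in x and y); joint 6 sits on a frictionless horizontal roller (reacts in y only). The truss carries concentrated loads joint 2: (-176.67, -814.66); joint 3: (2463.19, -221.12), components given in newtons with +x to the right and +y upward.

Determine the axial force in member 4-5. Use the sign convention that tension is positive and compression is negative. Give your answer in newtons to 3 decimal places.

2197.860

N=7 nodes, M=11 members, R=3 reactions → 2N=14, M+R=14
member 0 (0-1): L=4.0500, (cx,cy)=(0.2598,0.9657)
member 1 (0-2): L=2.0960, (cx,cy)=(1.0000,0.0000)
member 2 (1-2): L=4.0479, (cx,cy)=(0.2579,-0.9662)
member 3 (1-3): L=1.9367, (cx,cy)=(0.9630,-0.2695)
member 4 (2-3): L=3.4870, (cx,cy)=(0.2354,0.9719)
member 5 (2-4): L=1.6910, (cx,cy)=(1.0000,0.0000)
member 6 (3-4): L=3.4989, (cx,cy)=(0.2487,-0.9686)
member 7 (3-5): L=2.0813, (cx,cy)=(0.9619,0.2734)
member 8 (4-5): L=4.1167, (cx,cy)=(0.2750,0.9615)
member 9 (4-6): L=2.1130, (cx,cy)=(1.0000,0.0000)
member 10 (5-6): L=4.0778, (cx,cy)=(0.2406,-0.9706)
solve A·x = −loads:
  F[0-1] = +805.4754 N (tension)
  F[0-2] = +2077.2961 N (tension)
  F[1-2] = -935.5753 N (compression)
  F[1-3] = +467.8309 N (tension)
  F[2-3] = +1768.2946 N (tension)
  F[2-4] = +1596.3387 N (tension)
  F[3-4] = -2181.6526 N (compression)
  F[3-5] = -1095.6084 N (compression)
  F[4-5] = +2197.8604 N (tension)
  F[4-6] = +449.5071 N (tension)
  F[5-6] = -1868.4832 N (compression)
  Rx@0 = -2286.5200 N
  Ry@0 = -777.8277 N
  Ry@6 = +1813.6077 N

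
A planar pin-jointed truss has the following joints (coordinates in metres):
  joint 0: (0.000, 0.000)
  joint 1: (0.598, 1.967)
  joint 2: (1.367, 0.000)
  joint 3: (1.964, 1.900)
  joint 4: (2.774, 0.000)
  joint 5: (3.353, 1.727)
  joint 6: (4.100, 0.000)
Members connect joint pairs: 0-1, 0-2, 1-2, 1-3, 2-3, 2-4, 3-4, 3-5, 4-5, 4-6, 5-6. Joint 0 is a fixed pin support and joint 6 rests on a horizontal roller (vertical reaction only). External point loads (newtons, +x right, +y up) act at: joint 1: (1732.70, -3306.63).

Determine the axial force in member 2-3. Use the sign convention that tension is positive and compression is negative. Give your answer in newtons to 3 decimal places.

1281.207

N=7 nodes, M=11 members, R=3 reactions → 2N=14, M+R=14
member 0 (0-1): L=2.0559, (cx,cy)=(0.2909,0.9568)
member 1 (0-2): L=1.3670, (cx,cy)=(1.0000,0.0000)
member 2 (1-2): L=2.1120, (cx,cy)=(0.3641,-0.9314)
member 3 (1-3): L=1.3676, (cx,cy)=(0.9988,-0.0490)
member 4 (2-3): L=1.9916, (cx,cy)=(0.2998,0.9540)
member 5 (2-4): L=1.4070, (cx,cy)=(1.0000,0.0000)
member 6 (3-4): L=2.0655, (cx,cy)=(0.3922,-0.9199)
member 7 (3-5): L=1.3997, (cx,cy)=(0.9923,-0.1236)
member 8 (4-5): L=1.8215, (cx,cy)=(0.3179,0.9481)
member 9 (4-6): L=1.3260, (cx,cy)=(1.0000,0.0000)
member 10 (5-6): L=1.8816, (cx,cy)=(0.3970,-0.9178)
solve A·x = −loads:
  F[0-1] = -2083.1431 N (compression)
  F[0-2] = +2338.6265 N (tension)
  F[1-2] = -1312.3786 N (compression)
  F[1-3] = -1863.0084 N (compression)
  F[2-3] = +1281.2071 N (tension)
  F[2-4] = +1476.7151 N (tension)
  F[3-4] = -1296.8625 N (compression)
  F[3-5] = -975.6106 N (compression)
  F[4-5] = +1258.2380 N (tension)
  F[4-6] = +568.1688 N (tension)
  F[5-6] = -1431.1705 N (compression)
  Rx@0 = -1732.7000 N
  Ry@0 = +1993.0725 N
  Ry@6 = +1313.5575 N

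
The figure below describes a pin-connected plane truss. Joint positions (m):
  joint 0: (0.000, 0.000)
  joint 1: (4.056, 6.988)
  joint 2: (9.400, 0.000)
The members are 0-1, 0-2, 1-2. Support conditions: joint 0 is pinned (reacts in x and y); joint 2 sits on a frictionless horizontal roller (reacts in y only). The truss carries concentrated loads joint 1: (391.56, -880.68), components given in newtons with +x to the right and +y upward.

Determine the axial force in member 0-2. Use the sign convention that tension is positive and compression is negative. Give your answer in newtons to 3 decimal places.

N=3 nodes, M=3 members, R=3 reactions → 2N=6, M+R=6
member 0 (0-1): L=8.0798, (cx,cy)=(0.5020,0.8649)
member 1 (0-2): L=9.4000, (cx,cy)=(1.0000,0.0000)
member 2 (1-2): L=8.7972, (cx,cy)=(0.6075,-0.7943)
solve A·x = −loads:
  F[0-1] = -242.3348 N (compression)
  F[0-2] = +513.2102 N (tension)
  F[1-2] = -844.8363 N (compression)
  Rx@0 = -391.5600 N
  Ry@0 = +209.5886 N
  Ry@2 = +671.0914 N

513.210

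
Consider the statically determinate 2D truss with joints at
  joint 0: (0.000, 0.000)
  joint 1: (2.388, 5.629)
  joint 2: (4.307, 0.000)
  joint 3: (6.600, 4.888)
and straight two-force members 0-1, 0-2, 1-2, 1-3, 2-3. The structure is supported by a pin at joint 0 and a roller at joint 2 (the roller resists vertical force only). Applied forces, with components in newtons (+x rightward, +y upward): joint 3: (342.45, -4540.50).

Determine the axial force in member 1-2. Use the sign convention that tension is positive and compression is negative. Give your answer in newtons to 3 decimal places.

-3389.047

N=4 nodes, M=5 members, R=3 reactions → 2N=8, M+R=8
member 0 (0-1): L=6.1146, (cx,cy)=(0.3905,0.9206)
member 1 (0-2): L=4.3070, (cx,cy)=(1.0000,0.0000)
member 2 (1-2): L=5.9471, (cx,cy)=(0.3227,-0.9465)
member 3 (1-3): L=4.2767, (cx,cy)=(0.9849,-0.1733)
member 4 (2-3): L=5.3991, (cx,cy)=(0.4247,0.9053)
solve A·x = −loads:
  F[0-1] = +3048.0153 N (tension)
  F[0-2] = -847.9263 N (compression)
  F[1-2] = -3389.0468 N (compression)
  F[1-3] = +2319.0196 N (tension)
  F[2-3] = -4571.4547 N (compression)
  Rx@0 = -342.4500 N
  Ry@0 = -2805.9582 N
  Ry@2 = +7346.4582 N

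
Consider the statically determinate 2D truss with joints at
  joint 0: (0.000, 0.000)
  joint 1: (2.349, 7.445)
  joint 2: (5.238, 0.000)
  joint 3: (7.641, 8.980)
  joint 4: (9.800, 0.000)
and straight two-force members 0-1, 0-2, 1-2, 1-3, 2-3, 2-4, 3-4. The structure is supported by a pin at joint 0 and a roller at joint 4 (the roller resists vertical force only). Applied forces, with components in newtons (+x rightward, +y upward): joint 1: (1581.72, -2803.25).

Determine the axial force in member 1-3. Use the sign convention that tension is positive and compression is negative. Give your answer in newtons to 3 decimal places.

N=5 nodes, M=7 members, R=3 reactions → 2N=10, M+R=10
member 0 (0-1): L=7.8068, (cx,cy)=(0.3009,0.9537)
member 1 (0-2): L=5.2380, (cx,cy)=(1.0000,0.0000)
member 2 (1-2): L=7.9859, (cx,cy)=(0.3618,-0.9323)
member 3 (1-3): L=5.5101, (cx,cy)=(0.9604,0.2786)
member 4 (2-3): L=9.2960, (cx,cy)=(0.2585,0.9660)
member 5 (2-4): L=4.5620, (cx,cy)=(1.0000,0.0000)
member 6 (3-4): L=9.2359, (cx,cy)=(0.2338,-0.9723)
solve A·x = −loads:
  F[0-1] = -974.8830 N (compression)
  F[0-2] = +1875.0548 N (tension)
  F[1-2] = -2330.7141 N (compression)
  F[1-3] = -1074.4203 N (compression)
  F[2-3] = +2249.3055 N (tension)
  F[2-4] = +450.4436 N (tension)
  F[3-4] = -1926.9327 N (compression)
  Rx@0 = -1581.7200 N
  Ry@0 = +929.7051 N
  Ry@4 = +1873.5449 N

-1074.420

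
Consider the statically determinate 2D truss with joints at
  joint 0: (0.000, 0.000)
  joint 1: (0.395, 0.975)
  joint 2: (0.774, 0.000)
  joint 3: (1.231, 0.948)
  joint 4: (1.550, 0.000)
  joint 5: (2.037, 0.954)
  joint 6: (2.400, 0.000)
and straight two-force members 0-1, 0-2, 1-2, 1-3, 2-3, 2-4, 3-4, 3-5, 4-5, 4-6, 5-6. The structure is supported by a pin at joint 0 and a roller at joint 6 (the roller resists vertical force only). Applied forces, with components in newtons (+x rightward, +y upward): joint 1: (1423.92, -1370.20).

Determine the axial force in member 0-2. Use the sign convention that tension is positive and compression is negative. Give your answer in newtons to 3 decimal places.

1653.312

N=7 nodes, M=11 members, R=3 reactions → 2N=14, M+R=14
member 0 (0-1): L=1.0520, (cx,cy)=(0.3755,0.9268)
member 1 (0-2): L=0.7740, (cx,cy)=(1.0000,0.0000)
member 2 (1-2): L=1.0461, (cx,cy)=(0.3623,-0.9321)
member 3 (1-3): L=0.8364, (cx,cy)=(0.9995,-0.0323)
member 4 (2-3): L=1.0524, (cx,cy)=(0.4342,0.9008)
member 5 (2-4): L=0.7760, (cx,cy)=(1.0000,0.0000)
member 6 (3-4): L=1.0002, (cx,cy)=(0.3189,-0.9478)
member 7 (3-5): L=0.8060, (cx,cy)=(1.0000,0.0074)
member 8 (4-5): L=1.0711, (cx,cy)=(0.4547,0.8907)
member 9 (4-6): L=0.8500, (cx,cy)=(1.0000,0.0000)
member 10 (5-6): L=1.0207, (cx,cy)=(0.3556,-0.9346)
solve A·x = −loads:
  F[0-1] = -610.9224 N (compression)
  F[0-2] = +1653.3119 N (tension)
  F[1-2] = -815.5347 N (compression)
  F[1-3] = -1358.5452 N (compression)
  F[2-3] = +843.8388 N (tension)
  F[2-4] = +991.4052 N (tension)
  F[3-4] = -853.9247 N (compression)
  F[3-5] = -719.0865 N (compression)
  F[4-5] = +908.6868 N (tension)
  F[4-6] = +305.9168 N (tension)
  F[5-6] = -860.2141 N (compression)
  Rx@0 = -1423.9200 N
  Ry@0 = +566.2204 N
  Ry@6 = +803.9796 N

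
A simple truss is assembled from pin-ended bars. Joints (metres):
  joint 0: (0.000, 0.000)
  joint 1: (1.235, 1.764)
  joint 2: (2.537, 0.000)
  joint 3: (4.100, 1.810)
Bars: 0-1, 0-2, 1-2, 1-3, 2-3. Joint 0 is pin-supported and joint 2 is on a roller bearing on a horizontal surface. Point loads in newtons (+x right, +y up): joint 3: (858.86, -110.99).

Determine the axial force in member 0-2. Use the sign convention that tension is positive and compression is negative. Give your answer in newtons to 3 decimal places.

381.995

N=4 nodes, M=5 members, R=3 reactions → 2N=8, M+R=8
member 0 (0-1): L=2.1534, (cx,cy)=(0.5735,0.8192)
member 1 (0-2): L=2.5370, (cx,cy)=(1.0000,0.0000)
member 2 (1-2): L=2.1925, (cx,cy)=(0.5939,-0.8046)
member 3 (1-3): L=2.8654, (cx,cy)=(0.9999,0.0161)
member 4 (2-3): L=2.3915, (cx,cy)=(0.6536,0.7569)
solve A·x = −loads:
  F[0-1] = +831.4632 N (tension)
  F[0-2] = +381.9953 N (tension)
  F[1-2] = -827.2462 N (compression)
  F[1-3] = +968.2515 N (tension)
  F[2-3] = -167.1828 N (compression)
  Rx@0 = -858.8600 N
  Ry@0 = -681.1249 N
  Ry@2 = +792.1149 N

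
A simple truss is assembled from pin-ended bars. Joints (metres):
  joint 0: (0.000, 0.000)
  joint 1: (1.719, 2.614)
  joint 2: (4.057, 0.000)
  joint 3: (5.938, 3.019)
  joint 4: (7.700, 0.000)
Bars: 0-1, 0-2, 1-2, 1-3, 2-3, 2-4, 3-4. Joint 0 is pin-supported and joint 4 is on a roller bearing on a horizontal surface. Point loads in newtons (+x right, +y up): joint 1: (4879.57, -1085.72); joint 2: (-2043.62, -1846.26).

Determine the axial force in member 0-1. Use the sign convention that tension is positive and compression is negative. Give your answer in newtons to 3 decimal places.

N=5 nodes, M=7 members, R=3 reactions → 2N=10, M+R=10
member 0 (0-1): L=3.1286, (cx,cy)=(0.5495,0.8355)
member 1 (0-2): L=4.0570, (cx,cy)=(1.0000,0.0000)
member 2 (1-2): L=3.5070, (cx,cy)=(0.6667,-0.7454)
member 3 (1-3): L=4.2384, (cx,cy)=(0.9954,0.0956)
member 4 (2-3): L=3.5570, (cx,cy)=(0.5288,0.8487)
member 5 (2-4): L=3.6430, (cx,cy)=(1.0000,0.0000)
member 6 (3-4): L=3.4956, (cx,cy)=(0.5041,-0.8637)
solve A·x = −loads:
  F[0-1] = -72.1874 N (compression)
  F[0-2] = +2875.6135 N (tension)
  F[1-2] = -1850.3890 N (compression)
  F[1-3] = -3702.5929 N (compression)
  F[2-3] = +3800.3015 N (tension)
  F[2-4] = +1676.0102 N (tension)
  F[3-4] = -3324.9773 N (compression)
  Rx@0 = -2835.9500 N
  Ry@0 = +60.3144 N
  Ry@4 = +2871.6656 N

-72.187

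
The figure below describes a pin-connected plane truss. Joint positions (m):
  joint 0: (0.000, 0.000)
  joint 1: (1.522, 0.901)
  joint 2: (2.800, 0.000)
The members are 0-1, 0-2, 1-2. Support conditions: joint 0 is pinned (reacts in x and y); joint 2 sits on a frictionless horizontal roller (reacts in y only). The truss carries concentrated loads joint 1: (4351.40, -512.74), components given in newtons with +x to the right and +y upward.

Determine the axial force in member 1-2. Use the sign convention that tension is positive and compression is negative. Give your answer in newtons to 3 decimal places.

N=3 nodes, M=3 members, R=3 reactions → 2N=6, M+R=6
member 0 (0-1): L=1.7687, (cx,cy)=(0.8605,0.5094)
member 1 (0-2): L=2.8000, (cx,cy)=(1.0000,0.0000)
member 2 (1-2): L=1.5637, (cx,cy)=(0.8173,-0.5762)
solve A·x = −loads:
  F[0-1] = +2289.2719 N (tension)
  F[0-2] = +2381.4334 N (tension)
  F[1-2] = -2913.7653 N (compression)
  Rx@0 = -4351.4000 N
  Ry@0 = -1166.1892 N
  Ry@2 = +1678.9292 N

-2913.765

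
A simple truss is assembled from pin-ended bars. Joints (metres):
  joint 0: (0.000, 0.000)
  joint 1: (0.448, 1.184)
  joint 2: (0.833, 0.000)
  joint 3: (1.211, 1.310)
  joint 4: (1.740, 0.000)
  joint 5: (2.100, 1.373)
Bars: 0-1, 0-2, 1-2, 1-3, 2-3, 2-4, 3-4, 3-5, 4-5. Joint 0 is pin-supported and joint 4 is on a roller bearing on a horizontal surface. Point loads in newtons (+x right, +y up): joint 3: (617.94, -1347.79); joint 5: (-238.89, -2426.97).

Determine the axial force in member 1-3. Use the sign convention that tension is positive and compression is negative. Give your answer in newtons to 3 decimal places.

N=6 nodes, M=9 members, R=3 reactions → 2N=12, M+R=12
member 0 (0-1): L=1.2659, (cx,cy)=(0.3539,0.9353)
member 1 (0-2): L=0.8330, (cx,cy)=(1.0000,0.0000)
member 2 (1-2): L=1.2450, (cx,cy)=(0.3092,-0.9510)
member 3 (1-3): L=0.7733, (cx,cy)=(0.9866,0.1629)
member 4 (2-3): L=1.3634, (cx,cy)=(0.2772,0.9608)
member 5 (2-4): L=0.9070, (cx,cy)=(1.0000,0.0000)
member 6 (3-4): L=1.4128, (cx,cy)=(0.3744,-0.9273)
member 7 (3-5): L=0.8912, (cx,cy)=(0.9975,0.0707)
member 8 (4-5): L=1.4194, (cx,cy)=(0.2536,0.9673)
solve A·x = −loads:
  F[0-1] = +394.6384 N (tension)
  F[0-2] = +239.3906 N (tension)
  F[1-2] = -345.3280 N (compression)
  F[1-3] = +249.7834 N (tension)
  F[2-3] = +341.8006 N (tension)
  F[2-4] = +37.8440 N (tension)
  F[3-4] = -1820.6392 N (compression)
  F[3-5] = +406.0012 N (tension)
  F[4-5] = -2538.6787 N (compression)
  Rx@0 = -379.0500 N
  Ry@0 = -369.0998 N
  Ry@4 = +4143.8598 N

249.783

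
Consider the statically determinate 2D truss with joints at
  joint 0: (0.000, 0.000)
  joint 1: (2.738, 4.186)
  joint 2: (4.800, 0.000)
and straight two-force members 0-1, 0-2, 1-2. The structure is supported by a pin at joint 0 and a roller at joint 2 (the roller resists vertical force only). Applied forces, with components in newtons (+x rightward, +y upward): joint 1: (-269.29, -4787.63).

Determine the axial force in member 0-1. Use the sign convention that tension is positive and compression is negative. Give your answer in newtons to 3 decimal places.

-2738.188

N=3 nodes, M=3 members, R=3 reactions → 2N=6, M+R=6
member 0 (0-1): L=5.0019, (cx,cy)=(0.5474,0.8369)
member 1 (0-2): L=4.8000, (cx,cy)=(1.0000,0.0000)
member 2 (1-2): L=4.6663, (cx,cy)=(0.4419,-0.8971)
solve A·x = −loads:
  F[0-1] = -2738.1880 N (compression)
  F[0-2] = +1229.5651 N (tension)
  F[1-2] = -2782.5076 N (compression)
  Rx@0 = +269.2900 N
  Ry@0 = +2291.5294 N
  Ry@2 = +2496.1006 N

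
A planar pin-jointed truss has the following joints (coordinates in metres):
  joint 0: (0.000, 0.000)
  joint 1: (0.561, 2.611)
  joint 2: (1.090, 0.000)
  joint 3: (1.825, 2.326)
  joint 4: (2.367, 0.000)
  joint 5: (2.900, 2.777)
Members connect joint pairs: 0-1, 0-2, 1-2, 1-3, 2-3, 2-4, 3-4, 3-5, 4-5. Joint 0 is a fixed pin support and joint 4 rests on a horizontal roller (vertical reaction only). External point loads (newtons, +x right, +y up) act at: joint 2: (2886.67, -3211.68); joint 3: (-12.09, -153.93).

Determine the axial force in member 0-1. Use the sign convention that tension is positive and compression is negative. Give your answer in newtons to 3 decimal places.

N=6 nodes, M=9 members, R=3 reactions → 2N=12, M+R=12
member 0 (0-1): L=2.6706, (cx,cy)=(0.2101,0.9777)
member 1 (0-2): L=1.0900, (cx,cy)=(1.0000,0.0000)
member 2 (1-2): L=2.6640, (cx,cy)=(0.1986,-0.9801)
member 3 (1-3): L=1.2957, (cx,cy)=(0.9755,-0.2200)
member 4 (2-3): L=2.4394, (cx,cy)=(0.3013,0.9535)
member 5 (2-4): L=1.2770, (cx,cy)=(1.0000,0.0000)
member 6 (3-4): L=2.3883, (cx,cy)=(0.2269,-0.9739)
member 7 (3-5): L=1.1658, (cx,cy)=(0.9221,0.3869)
member 8 (4-5): L=2.8277, (cx,cy)=(0.1885,0.9821)
solve A·x = −loads:
  F[0-1] = -1820.4533 N (compression)
  F[0-2] = +3256.9955 N (tension)
  F[1-2] = +1995.1143 N (tension)
  F[1-3] = -798.1309 N (compression)
  F[2-3] = +1317.5244 N (tension)
  F[2-4] = +369.5145 N (tension)
  F[3-4] = -1628.2589 N (compression)
  F[3-5] = +0.0000 N (tension)
  F[4-5] = -0.0000 N (compression)
  Rx@0 = -2874.5800 N
  Ry@0 = +1779.8339 N
  Ry@4 = +1585.7761 N

-1820.453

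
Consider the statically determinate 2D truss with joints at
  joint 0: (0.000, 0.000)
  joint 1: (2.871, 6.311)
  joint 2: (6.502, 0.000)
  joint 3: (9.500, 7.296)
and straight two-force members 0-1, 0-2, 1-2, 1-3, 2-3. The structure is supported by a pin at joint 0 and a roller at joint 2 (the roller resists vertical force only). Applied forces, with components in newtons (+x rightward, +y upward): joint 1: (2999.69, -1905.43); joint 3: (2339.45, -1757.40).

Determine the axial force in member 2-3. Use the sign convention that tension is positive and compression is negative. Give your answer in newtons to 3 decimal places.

-2423.792

N=4 nodes, M=5 members, R=3 reactions → 2N=8, M+R=8
member 0 (0-1): L=6.9334, (cx,cy)=(0.4141,0.9102)
member 1 (0-2): L=6.5020, (cx,cy)=(1.0000,0.0000)
member 2 (1-2): L=7.2810, (cx,cy)=(0.4987,-0.8668)
member 3 (1-3): L=6.7018, (cx,cy)=(0.9891,0.1470)
member 4 (2-3): L=7.8879, (cx,cy)=(0.3801,0.9250)
solve A·x = −loads:
  F[0-1] = +5803.9213 N (tension)
  F[0-2] = +2935.8206 N (tension)
  F[1-2] = -7734.2580 N (compression)
  F[1-3] = +3296.4693 N (tension)
  F[2-3] = -2423.7921 N (compression)
  Rx@0 = -5339.1400 N
  Ry@0 = -5282.9498 N
  Ry@2 = +8945.7798 N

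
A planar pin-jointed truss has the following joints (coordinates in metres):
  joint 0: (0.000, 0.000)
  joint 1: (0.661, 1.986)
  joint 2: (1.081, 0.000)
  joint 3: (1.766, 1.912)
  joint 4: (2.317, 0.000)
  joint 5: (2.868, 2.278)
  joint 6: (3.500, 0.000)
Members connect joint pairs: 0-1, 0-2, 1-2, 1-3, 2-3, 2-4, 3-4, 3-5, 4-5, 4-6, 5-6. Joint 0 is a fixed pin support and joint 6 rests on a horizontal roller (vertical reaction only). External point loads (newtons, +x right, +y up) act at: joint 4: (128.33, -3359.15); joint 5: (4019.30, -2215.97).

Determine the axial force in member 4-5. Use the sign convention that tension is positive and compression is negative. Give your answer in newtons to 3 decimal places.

N=7 nodes, M=11 members, R=3 reactions → 2N=14, M+R=14
member 0 (0-1): L=2.0931, (cx,cy)=(0.3158,0.9488)
member 1 (0-2): L=1.0810, (cx,cy)=(1.0000,0.0000)
member 2 (1-2): L=2.0299, (cx,cy)=(0.2069,-0.9784)
member 3 (1-3): L=1.1075, (cx,cy)=(0.9978,-0.0668)
member 4 (2-3): L=2.0310, (cx,cy)=(0.3373,0.9414)
member 5 (2-4): L=1.2360, (cx,cy)=(1.0000,0.0000)
member 6 (3-4): L=1.9898, (cx,cy)=(0.2769,-0.9609)
member 7 (3-5): L=1.1612, (cx,cy)=(0.9490,0.3152)
member 8 (4-5): L=2.3437, (cx,cy)=(0.2351,0.9720)
member 9 (4-6): L=1.1830, (cx,cy)=(1.0000,0.0000)
member 10 (5-6): L=2.3640, (cx,cy)=(0.2673,-0.9636)
solve A·x = −loads:
  F[0-1] = +1138.7293 N (tension)
  F[0-2] = +3788.0219 N (tension)
  F[1-2] = -1145.1871 N (compression)
  F[1-3] = +597.8883 N (tension)
  F[2-3] = +1190.1402 N (tension)
  F[2-4] = +3149.6769 N (tension)
  F[3-4] = -711.4051 N (compression)
  F[3-5] = +1259.1302 N (tension)
  F[4-5] = +4159.3160 N (tension)
  F[4-6] = +1846.4988 N (tension)
  F[5-6] = -6906.9716 N (compression)
  Rx@0 = -4147.6300 N
  Ry@0 = -1080.4565 N
  Ry@6 = +6655.5765 N

4159.316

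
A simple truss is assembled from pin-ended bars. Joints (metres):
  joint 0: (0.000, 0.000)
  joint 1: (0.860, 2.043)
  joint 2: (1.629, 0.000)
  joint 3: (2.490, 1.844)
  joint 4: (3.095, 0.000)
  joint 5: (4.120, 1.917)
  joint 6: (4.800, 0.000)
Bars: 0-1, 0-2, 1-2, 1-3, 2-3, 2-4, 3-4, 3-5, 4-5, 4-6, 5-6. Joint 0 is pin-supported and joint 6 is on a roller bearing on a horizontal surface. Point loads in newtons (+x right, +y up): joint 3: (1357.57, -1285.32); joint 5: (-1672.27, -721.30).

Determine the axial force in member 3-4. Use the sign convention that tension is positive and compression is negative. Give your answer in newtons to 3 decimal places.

-551.255

N=7 nodes, M=11 members, R=3 reactions → 2N=14, M+R=14
member 0 (0-1): L=2.2166, (cx,cy)=(0.3880,0.9217)
member 1 (0-2): L=1.6290, (cx,cy)=(1.0000,0.0000)
member 2 (1-2): L=2.1829, (cx,cy)=(0.3523,-0.9359)
member 3 (1-3): L=1.6421, (cx,cy)=(0.9926,-0.1212)
member 4 (2-3): L=2.0351, (cx,cy)=(0.4231,0.9061)
member 5 (2-4): L=1.4660, (cx,cy)=(1.0000,0.0000)
member 6 (3-4): L=1.9407, (cx,cy)=(0.3117,-0.9502)
member 7 (3-5): L=1.6316, (cx,cy)=(0.9990,0.0447)
member 8 (4-5): L=2.1738, (cx,cy)=(0.4715,0.8819)
member 9 (4-6): L=1.7050, (cx,cy)=(1.0000,0.0000)
member 10 (5-6): L=2.0340, (cx,cy)=(0.3343,-0.9425)
solve A·x = −loads:
  F[0-1] = -940.7648 N (compression)
  F[0-2] = +50.2945 N (tension)
  F[1-2] = +1020.9965 N (tension)
  F[1-3] = -730.0495 N (compression)
  F[2-3] = -1054.5756 N (compression)
  F[2-4] = +856.1322 N (tension)
  F[3-4] = -551.2555 N (compression)
  F[3-5] = -2358.9152 N (compression)
  F[4-5] = +593.9574 N (tension)
  F[4-6] = +404.2208 N (tension)
  F[5-6] = -1209.1151 N (compression)
  Rx@0 = +314.7000 N
  Ry@0 = +867.0741 N
  Ry@6 = +1139.5459 N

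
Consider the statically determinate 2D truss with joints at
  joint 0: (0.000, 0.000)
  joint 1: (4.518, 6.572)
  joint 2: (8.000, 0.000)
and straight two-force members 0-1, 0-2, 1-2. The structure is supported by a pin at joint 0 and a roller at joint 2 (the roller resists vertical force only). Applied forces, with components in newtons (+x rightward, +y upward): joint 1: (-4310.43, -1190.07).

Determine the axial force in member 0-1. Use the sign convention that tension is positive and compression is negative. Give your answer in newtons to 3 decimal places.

N=3 nodes, M=3 members, R=3 reactions → 2N=6, M+R=6
member 0 (0-1): L=7.9752, (cx,cy)=(0.5665,0.8241)
member 1 (0-2): L=8.0000, (cx,cy)=(1.0000,0.0000)
member 2 (1-2): L=7.4374, (cx,cy)=(0.4682,-0.8836)
solve A·x = −loads:
  F[0-1] = -4925.6282 N (compression)
  F[0-2] = -1520.0245 N (compression)
  F[1-2] = +3246.7233 N (tension)
  Rx@0 = +4310.4300 N
  Ry@0 = +4058.9962 N
  Ry@2 = -2868.9262 N

-4925.628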